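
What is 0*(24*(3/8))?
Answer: 0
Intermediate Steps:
0*(24*(3/8)) = 0*9 = 0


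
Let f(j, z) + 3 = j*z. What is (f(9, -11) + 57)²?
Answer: 2025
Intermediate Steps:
f(j, z) = -3 + j*z
(f(9, -11) + 57)² = ((-3 + 9*(-11)) + 57)² = ((-3 - 99) + 57)² = (-102 + 57)² = (-45)² = 2025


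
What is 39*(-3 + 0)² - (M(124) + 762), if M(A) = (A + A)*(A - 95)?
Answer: -7603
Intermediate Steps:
M(A) = 2*A*(-95 + A) (M(A) = (2*A)*(-95 + A) = 2*A*(-95 + A))
39*(-3 + 0)² - (M(124) + 762) = 39*(-3 + 0)² - (2*124*(-95 + 124) + 762) = 39*(-3)² - (2*124*29 + 762) = 39*9 - (7192 + 762) = 351 - 1*7954 = 351 - 7954 = -7603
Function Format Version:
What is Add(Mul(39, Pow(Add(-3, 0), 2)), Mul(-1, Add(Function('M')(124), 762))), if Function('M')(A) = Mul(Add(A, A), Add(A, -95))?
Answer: -7603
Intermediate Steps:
Function('M')(A) = Mul(2, A, Add(-95, A)) (Function('M')(A) = Mul(Mul(2, A), Add(-95, A)) = Mul(2, A, Add(-95, A)))
Add(Mul(39, Pow(Add(-3, 0), 2)), Mul(-1, Add(Function('M')(124), 762))) = Add(Mul(39, Pow(Add(-3, 0), 2)), Mul(-1, Add(Mul(2, 124, Add(-95, 124)), 762))) = Add(Mul(39, Pow(-3, 2)), Mul(-1, Add(Mul(2, 124, 29), 762))) = Add(Mul(39, 9), Mul(-1, Add(7192, 762))) = Add(351, Mul(-1, 7954)) = Add(351, -7954) = -7603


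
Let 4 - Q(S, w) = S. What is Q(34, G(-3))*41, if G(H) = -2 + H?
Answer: -1230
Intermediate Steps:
Q(S, w) = 4 - S
Q(34, G(-3))*41 = (4 - 1*34)*41 = (4 - 34)*41 = -30*41 = -1230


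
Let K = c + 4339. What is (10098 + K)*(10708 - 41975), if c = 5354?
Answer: -618805197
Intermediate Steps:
K = 9693 (K = 5354 + 4339 = 9693)
(10098 + K)*(10708 - 41975) = (10098 + 9693)*(10708 - 41975) = 19791*(-31267) = -618805197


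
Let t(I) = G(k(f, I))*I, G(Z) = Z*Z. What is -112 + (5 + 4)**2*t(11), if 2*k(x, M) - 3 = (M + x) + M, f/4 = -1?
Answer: 392483/4 ≈ 98121.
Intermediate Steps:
f = -4 (f = 4*(-1) = -4)
k(x, M) = 3/2 + M + x/2 (k(x, M) = 3/2 + ((M + x) + M)/2 = 3/2 + (x + 2*M)/2 = 3/2 + (M + x/2) = 3/2 + M + x/2)
G(Z) = Z**2
t(I) = I*(-1/2 + I)**2 (t(I) = (3/2 + I + (1/2)*(-4))**2*I = (3/2 + I - 2)**2*I = (-1/2 + I)**2*I = I*(-1/2 + I)**2)
-112 + (5 + 4)**2*t(11) = -112 + (5 + 4)**2*((1/4)*11*(-1 + 2*11)**2) = -112 + 9**2*((1/4)*11*(-1 + 22)**2) = -112 + 81*((1/4)*11*21**2) = -112 + 81*((1/4)*11*441) = -112 + 81*(4851/4) = -112 + 392931/4 = 392483/4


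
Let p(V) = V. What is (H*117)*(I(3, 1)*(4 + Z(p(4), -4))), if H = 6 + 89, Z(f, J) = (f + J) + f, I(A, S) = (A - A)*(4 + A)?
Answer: 0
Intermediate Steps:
I(A, S) = 0 (I(A, S) = 0*(4 + A) = 0)
Z(f, J) = J + 2*f (Z(f, J) = (J + f) + f = J + 2*f)
H = 95
(H*117)*(I(3, 1)*(4 + Z(p(4), -4))) = (95*117)*(0*(4 + (-4 + 2*4))) = 11115*(0*(4 + (-4 + 8))) = 11115*(0*(4 + 4)) = 11115*(0*8) = 11115*0 = 0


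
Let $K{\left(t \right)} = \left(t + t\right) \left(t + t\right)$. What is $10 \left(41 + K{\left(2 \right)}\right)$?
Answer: $570$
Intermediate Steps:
$K{\left(t \right)} = 4 t^{2}$ ($K{\left(t \right)} = 2 t 2 t = 4 t^{2}$)
$10 \left(41 + K{\left(2 \right)}\right) = 10 \left(41 + 4 \cdot 2^{2}\right) = 10 \left(41 + 4 \cdot 4\right) = 10 \left(41 + 16\right) = 10 \cdot 57 = 570$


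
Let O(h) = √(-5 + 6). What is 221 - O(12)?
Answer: 220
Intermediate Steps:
O(h) = 1 (O(h) = √1 = 1)
221 - O(12) = 221 - 1*1 = 221 - 1 = 220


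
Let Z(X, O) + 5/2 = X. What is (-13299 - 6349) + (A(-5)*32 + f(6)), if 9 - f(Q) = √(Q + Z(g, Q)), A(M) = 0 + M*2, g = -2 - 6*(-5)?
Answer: -19959 - 3*√14/2 ≈ -19965.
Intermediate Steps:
g = 28 (g = -2 - 1*(-30) = -2 + 30 = 28)
Z(X, O) = -5/2 + X
A(M) = 2*M (A(M) = 0 + 2*M = 2*M)
f(Q) = 9 - √(51/2 + Q) (f(Q) = 9 - √(Q + (-5/2 + 28)) = 9 - √(Q + 51/2) = 9 - √(51/2 + Q))
(-13299 - 6349) + (A(-5)*32 + f(6)) = (-13299 - 6349) + ((2*(-5))*32 + (9 - √(102 + 4*6)/2)) = -19648 + (-10*32 + (9 - √(102 + 24)/2)) = -19648 + (-320 + (9 - 3*√14/2)) = -19648 + (-311 - 3*√14/2) = -19959 - 3*√14/2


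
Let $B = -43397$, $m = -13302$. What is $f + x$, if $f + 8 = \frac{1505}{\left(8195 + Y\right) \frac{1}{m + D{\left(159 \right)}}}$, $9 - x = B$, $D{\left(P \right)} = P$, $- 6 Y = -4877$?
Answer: $\frac{318121488}{7721} \approx 41202.0$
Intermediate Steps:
$Y = \frac{4877}{6}$ ($Y = \left(- \frac{1}{6}\right) \left(-4877\right) = \frac{4877}{6} \approx 812.83$)
$x = 43406$ ($x = 9 - -43397 = 9 + 43397 = 43406$)
$f = - \frac{17016238}{7721}$ ($f = -8 + \frac{1505}{\left(8195 + \frac{4877}{6}\right) \frac{1}{-13302 + 159}} = -8 + \frac{1505}{\frac{54047}{6} \frac{1}{-13143}} = -8 + \frac{1505}{\frac{54047}{6} \left(- \frac{1}{13143}\right)} = -8 + \frac{1505}{- \frac{54047}{78858}} = -8 + 1505 \left(- \frac{78858}{54047}\right) = -8 - \frac{16954470}{7721} = - \frac{17016238}{7721} \approx -2203.9$)
$f + x = - \frac{17016238}{7721} + 43406 = \frac{318121488}{7721}$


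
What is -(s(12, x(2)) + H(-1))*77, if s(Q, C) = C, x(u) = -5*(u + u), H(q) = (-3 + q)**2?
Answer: 308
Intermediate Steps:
x(u) = -10*u
-(s(12, x(2)) + H(-1))*77 = -(-10*2 + (-3 - 1)**2)*77 = -(-20 + (-4)**2)*77 = -(-20 + 16)*77 = -(-4)*77 = -1*(-308) = 308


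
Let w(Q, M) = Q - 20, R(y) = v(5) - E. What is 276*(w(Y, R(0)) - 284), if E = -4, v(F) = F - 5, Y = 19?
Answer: -78660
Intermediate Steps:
v(F) = -5 + F
R(y) = 4 (R(y) = (-5 + 5) - 1*(-4) = 0 + 4 = 4)
w(Q, M) = -20 + Q
276*(w(Y, R(0)) - 284) = 276*((-20 + 19) - 284) = 276*(-1 - 284) = 276*(-285) = -78660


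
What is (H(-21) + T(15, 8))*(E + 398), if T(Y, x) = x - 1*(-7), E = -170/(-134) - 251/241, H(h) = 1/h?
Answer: 2019074636/339087 ≈ 5954.4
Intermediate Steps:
E = 3668/16147 (E = -170*(-1/134) - 251*1/241 = 85/67 - 251/241 = 3668/16147 ≈ 0.22716)
T(Y, x) = 7 + x (T(Y, x) = x + 7 = 7 + x)
(H(-21) + T(15, 8))*(E + 398) = (1/(-21) + (7 + 8))*(3668/16147 + 398) = (-1/21 + 15)*(6430174/16147) = (314/21)*(6430174/16147) = 2019074636/339087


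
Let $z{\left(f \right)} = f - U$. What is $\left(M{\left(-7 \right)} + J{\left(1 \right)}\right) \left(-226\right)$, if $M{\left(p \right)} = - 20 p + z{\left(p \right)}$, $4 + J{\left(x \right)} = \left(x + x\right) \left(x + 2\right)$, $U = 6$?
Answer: $-29154$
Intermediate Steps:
$J{\left(x \right)} = -4 + 2 x \left(2 + x\right)$ ($J{\left(x \right)} = -4 + \left(x + x\right) \left(x + 2\right) = -4 + 2 x \left(2 + x\right)$)
$z{\left(f \right)} = -6 + f$ ($z{\left(f \right)} = f - 6 = -6 + f$)
$M{\left(p \right)} = -6 - 19 p$ ($M{\left(p \right)} = - 20 p + \left(-6 + p\right) = -6 - 19 p$)
$\left(M{\left(-7 \right)} + J{\left(1 \right)}\right) \left(-226\right) = \left(\left(-6 - -133\right) + \left(-4 + 2 \cdot 1^{2} + 4 \cdot 1\right)\right) \left(-226\right) = \left(\left(-6 + 133\right) + \left(-4 + 2 \cdot 1 + 4\right)\right) \left(-226\right) = \left(127 + \left(-4 + 2 + 4\right)\right) \left(-226\right) = \left(127 + 2\right) \left(-226\right) = 129 \left(-226\right) = -29154$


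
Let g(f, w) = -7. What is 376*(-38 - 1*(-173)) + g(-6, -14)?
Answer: 50753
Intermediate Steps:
376*(-38 - 1*(-173)) + g(-6, -14) = 376*(-38 - 1*(-173)) - 7 = 376*(-38 + 173) - 7 = 376*135 - 7 = 50760 - 7 = 50753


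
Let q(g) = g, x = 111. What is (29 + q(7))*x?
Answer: 3996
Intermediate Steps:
(29 + q(7))*x = (29 + 7)*111 = 36*111 = 3996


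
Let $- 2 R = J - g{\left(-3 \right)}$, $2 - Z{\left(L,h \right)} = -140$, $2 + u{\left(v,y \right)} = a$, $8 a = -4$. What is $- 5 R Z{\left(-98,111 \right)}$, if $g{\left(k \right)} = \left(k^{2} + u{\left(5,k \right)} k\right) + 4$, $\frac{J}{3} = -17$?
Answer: $- \frac{50765}{2} \approx -25383.0$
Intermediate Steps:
$J = -51$ ($J = 3 \left(-17\right) = -51$)
$a = - \frac{1}{2}$ ($a = \frac{1}{8} \left(-4\right) = - \frac{1}{2} \approx -0.5$)
$u{\left(v,y \right)} = - \frac{5}{2}$ ($u{\left(v,y \right)} = -2 - \frac{1}{2} = - \frac{5}{2}$)
$Z{\left(L,h \right)} = 142$ ($Z{\left(L,h \right)} = 2 - -140 = 2 + 140 = 142$)
$g{\left(k \right)} = 4 + k^{2} - \frac{5 k}{2}$ ($g{\left(k \right)} = \left(k^{2} - \frac{5 k}{2}\right) + 4 = 4 + k^{2} - \frac{5 k}{2}$)
$R = \frac{143}{4}$ ($R = - \frac{-51 - \left(4 + \left(-3\right)^{2} - - \frac{15}{2}\right)}{2} = - \frac{-51 - \left(4 + 9 + \frac{15}{2}\right)}{2} = - \frac{-51 - \frac{41}{2}}{2} = \left(- \frac{1}{2}\right) \left(- \frac{143}{2}\right) = \frac{143}{4} \approx 35.75$)
$- 5 R Z{\left(-98,111 \right)} = \left(-5\right) \frac{143}{4} \cdot 142 = \left(- \frac{715}{4}\right) 142 = - \frac{50765}{2}$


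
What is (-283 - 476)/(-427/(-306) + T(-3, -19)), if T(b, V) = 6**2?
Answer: -232254/11443 ≈ -20.297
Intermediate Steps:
T(b, V) = 36
(-283 - 476)/(-427/(-306) + T(-3, -19)) = (-283 - 476)/(-427/(-306) + 36) = -759/(-427*(-1/306) + 36) = -759/(427/306 + 36) = -759/11443/306 = -759*306/11443 = -232254/11443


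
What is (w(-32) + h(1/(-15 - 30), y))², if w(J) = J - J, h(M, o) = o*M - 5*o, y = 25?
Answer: 1276900/81 ≈ 15764.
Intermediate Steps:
h(M, o) = -5*o + M*o (h(M, o) = M*o - 5*o = -5*o + M*o)
w(J) = 0
(w(-32) + h(1/(-15 - 30), y))² = (0 + 25*(-5 + 1/(-15 - 30)))² = (0 + 25*(-5 + 1/(-45)))² = (0 + 25*(-5 - 1/45))² = (0 + 25*(-226/45))² = (0 - 1130/9)² = (-1130/9)² = 1276900/81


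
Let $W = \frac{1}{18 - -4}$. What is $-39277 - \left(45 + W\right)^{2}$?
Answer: $- \frac{19992149}{484} \approx -41306.0$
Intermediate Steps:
$W = \frac{1}{22}$ ($W = \frac{1}{18 + 4} = \frac{1}{22} \approx 0.045455$)
$-39277 - \left(45 + W\right)^{2} = -39277 - \left(45 + \frac{1}{22}\right)^{2} = -39277 - \left(\frac{991}{22}\right)^{2} = -39277 - \frac{982081}{484} = - \frac{19992149}{484}$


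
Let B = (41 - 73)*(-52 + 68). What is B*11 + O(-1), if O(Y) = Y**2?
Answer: -5631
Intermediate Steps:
B = -512 (B = -32*16 = -512)
B*11 + O(-1) = -512*11 + (-1)**2 = -5632 + 1 = -5631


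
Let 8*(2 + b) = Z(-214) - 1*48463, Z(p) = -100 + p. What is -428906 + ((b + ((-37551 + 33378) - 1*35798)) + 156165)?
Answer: -2550489/8 ≈ -3.1881e+5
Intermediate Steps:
b = -48793/8 (b = -2 + ((-100 - 214) - 1*48463)/8 = -2 + (-314 - 48463)/8 = -2 + (⅛)*(-48777) = -2 - 48777/8 = -48793/8 ≈ -6099.1)
-428906 + ((b + ((-37551 + 33378) - 1*35798)) + 156165) = -428906 + ((-48793/8 + ((-37551 + 33378) - 1*35798)) + 156165) = -428906 + ((-48793/8 + (-4173 - 35798)) + 156165) = -428906 + ((-48793/8 - 39971) + 156165) = -428906 + (-368561/8 + 156165) = -428906 + 880759/8 = -2550489/8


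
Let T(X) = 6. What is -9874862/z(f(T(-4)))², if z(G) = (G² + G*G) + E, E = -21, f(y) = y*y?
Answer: -9874862/6610041 ≈ -1.4939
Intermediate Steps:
f(y) = y²
z(G) = -21 + 2*G² (z(G) = (G² + G*G) - 21 = (G² + G²) - 21 = 2*G² - 21 = -21 + 2*G²)
-9874862/z(f(T(-4)))² = -9874862/(-21 + 2*(6²)²)² = -9874862/(-21 + 2*36²)² = -9874862/(-21 + 2*1296)² = -9874862/(-21 + 2592)² = -9874862/(2571²) = -9874862/6610041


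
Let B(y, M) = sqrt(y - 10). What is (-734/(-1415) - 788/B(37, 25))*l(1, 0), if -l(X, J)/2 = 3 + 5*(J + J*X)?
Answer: -4404/1415 + 1576*sqrt(3)/3 ≈ 906.79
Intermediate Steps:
B(y, M) = sqrt(-10 + y)
l(X, J) = -6 - 10*J - 10*J*X (l(X, J) = -2*(3 + 5*(J + J*X)) = -2*(3 + (5*J + 5*J*X)) = -2*(3 + 5*J + 5*J*X) = -6 - 10*J - 10*J*X)
(-734/(-1415) - 788/B(37, 25))*l(1, 0) = (-734/(-1415) - 788/sqrt(-10 + 37))*(-6 - 10*0 - 10*0*1) = (-734*(-1/1415) - 788*sqrt(3)/9)*(-6 + 0 + 0) = (734/1415 - 788*sqrt(3)/9)*(-6) = -4404/1415 + 1576*sqrt(3)/3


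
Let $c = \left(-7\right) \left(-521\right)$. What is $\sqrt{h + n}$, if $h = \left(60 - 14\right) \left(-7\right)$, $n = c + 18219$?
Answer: $2 \sqrt{5386} \approx 146.78$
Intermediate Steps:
$c = 3647$
$n = 21866$ ($n = 3647 + 18219 = 21866$)
$h = -322$ ($h = 46 \left(-7\right) = -322$)
$\sqrt{h + n} = \sqrt{-322 + 21866} = \sqrt{21544} = 2 \sqrt{5386}$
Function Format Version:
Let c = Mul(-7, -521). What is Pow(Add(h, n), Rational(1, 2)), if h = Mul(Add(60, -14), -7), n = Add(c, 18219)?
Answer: Mul(2, Pow(5386, Rational(1, 2))) ≈ 146.78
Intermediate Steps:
c = 3647
n = 21866 (n = Add(3647, 18219) = 21866)
h = -322 (h = Mul(46, -7) = -322)
Pow(Add(h, n), Rational(1, 2)) = Pow(Add(-322, 21866), Rational(1, 2)) = Pow(21544, Rational(1, 2)) = Mul(2, Pow(5386, Rational(1, 2)))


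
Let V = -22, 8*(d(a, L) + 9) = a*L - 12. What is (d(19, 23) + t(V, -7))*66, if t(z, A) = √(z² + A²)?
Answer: 11649/4 + 66*√533 ≈ 4436.0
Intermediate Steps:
d(a, L) = -21/2 + L*a/8 (d(a, L) = -9 + (a*L - 12)/8 = -9 + (L*a - 12)/8 = -9 + (-12 + L*a)/8 = -9 + (-3/2 + L*a/8) = -21/2 + L*a/8)
t(z, A) = √(A² + z²)
(d(19, 23) + t(V, -7))*66 = ((-21/2 + (⅛)*23*19) + √((-7)² + (-22)²))*66 = ((-21/2 + 437/8) + √(49 + 484))*66 = (353/8 + √533)*66 = 11649/4 + 66*√533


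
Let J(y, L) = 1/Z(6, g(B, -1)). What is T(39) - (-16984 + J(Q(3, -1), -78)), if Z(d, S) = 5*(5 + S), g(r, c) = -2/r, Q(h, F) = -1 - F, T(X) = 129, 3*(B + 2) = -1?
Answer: 3508158/205 ≈ 17113.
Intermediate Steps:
B = -7/3 (B = -2 + (⅓)*(-1) = -2 - ⅓ = -7/3 ≈ -2.3333)
Z(d, S) = 25 + 5*S
J(y, L) = 7/205 (J(y, L) = 1/(25 + 5*(-2/(-7/3))) = 1/(25 + 5*(-2*(-3/7))) = 1/(25 + 5*(6/7)) = 1/(25 + 30/7) = 1/(205/7) = 7/205)
T(39) - (-16984 + J(Q(3, -1), -78)) = 129 - (-16984 + 7/205) = 129 - 1*(-3481713/205) = 129 + 3481713/205 = 3508158/205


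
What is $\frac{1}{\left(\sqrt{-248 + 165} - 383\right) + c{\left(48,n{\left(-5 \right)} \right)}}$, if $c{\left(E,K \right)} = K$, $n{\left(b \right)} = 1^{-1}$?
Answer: $- \frac{382}{146007} - \frac{i \sqrt{83}}{146007} \approx -0.0026163 - 6.2397 \cdot 10^{-5} i$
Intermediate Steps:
$n{\left(b \right)} = 1$
$\frac{1}{\left(\sqrt{-248 + 165} - 383\right) + c{\left(48,n{\left(-5 \right)} \right)}} = \frac{1}{\left(\sqrt{-248 + 165} - 383\right) + 1} = \frac{1}{\left(\sqrt{-83} - 383\right) + 1} = \frac{1}{\left(i \sqrt{83} - 383\right) + 1} = \frac{1}{\left(-383 + i \sqrt{83}\right) + 1} = \frac{1}{-382 + i \sqrt{83}}$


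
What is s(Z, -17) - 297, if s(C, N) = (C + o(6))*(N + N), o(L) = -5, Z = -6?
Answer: 77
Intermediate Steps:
s(C, N) = 2*N*(-5 + C) (s(C, N) = (C - 5)*(N + N) = (-5 + C)*(2*N) = 2*N*(-5 + C))
s(Z, -17) - 297 = 2*(-17)*(-5 - 6) - 297 = 2*(-17)*(-11) - 297 = 374 - 297 = 77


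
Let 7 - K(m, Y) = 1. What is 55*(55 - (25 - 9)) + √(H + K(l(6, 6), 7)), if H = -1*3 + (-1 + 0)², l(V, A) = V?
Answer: 2147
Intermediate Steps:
K(m, Y) = 6 (K(m, Y) = 7 - 1*1 = 7 - 1 = 6)
H = -2 (H = -3 + (-1)² = -3 + 1 = -2)
55*(55 - (25 - 9)) + √(H + K(l(6, 6), 7)) = 55*(55 - (25 - 9)) + √(-2 + 6) = 55*(55 - 1*16) + √4 = 55*(55 - 16) + 2 = 55*39 + 2 = 2145 + 2 = 2147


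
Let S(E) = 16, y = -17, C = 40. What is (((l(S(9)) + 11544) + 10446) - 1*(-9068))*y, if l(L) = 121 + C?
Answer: -530723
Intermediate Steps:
l(L) = 161 (l(L) = 121 + 40 = 161)
(((l(S(9)) + 11544) + 10446) - 1*(-9068))*y = (((161 + 11544) + 10446) - 1*(-9068))*(-17) = ((11705 + 10446) + 9068)*(-17) = (22151 + 9068)*(-17) = 31219*(-17) = -530723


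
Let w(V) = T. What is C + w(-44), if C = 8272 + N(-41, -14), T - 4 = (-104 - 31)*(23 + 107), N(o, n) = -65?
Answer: -9339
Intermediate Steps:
T = -17546 (T = 4 + (-104 - 31)*(23 + 107) = 4 - 135*130 = 4 - 17550 = -17546)
w(V) = -17546
C = 8207 (C = 8272 - 65 = 8207)
C + w(-44) = 8207 - 17546 = -9339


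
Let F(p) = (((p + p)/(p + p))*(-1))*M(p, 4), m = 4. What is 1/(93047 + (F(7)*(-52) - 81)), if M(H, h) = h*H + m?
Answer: 1/94630 ≈ 1.0567e-5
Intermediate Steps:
M(H, h) = 4 + H*h (M(H, h) = h*H + 4 = H*h + 4 = 4 + H*h)
F(p) = -4 - 4*p (F(p) = (((p + p)/(p + p))*(-1))*(4 + p*4) = (((2*p)/((2*p)))*(-1))*(4 + 4*p) = (((2*p)*(1/(2*p)))*(-1))*(4 + 4*p) = (1*(-1))*(4 + 4*p) = -(4 + 4*p) = -4 - 4*p)
1/(93047 + (F(7)*(-52) - 81)) = 1/(93047 + ((-4 - 4*7)*(-52) - 81)) = 1/(93047 + ((-4 - 28)*(-52) - 81)) = 1/(93047 + (-32*(-52) - 81)) = 1/(93047 + (1664 - 81)) = 1/(93047 + 1583) = 1/94630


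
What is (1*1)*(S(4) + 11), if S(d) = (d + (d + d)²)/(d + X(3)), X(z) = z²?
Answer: 211/13 ≈ 16.231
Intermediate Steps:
S(d) = (d + 4*d²)/(9 + d) (S(d) = (d + (d + d)²)/(d + 3²) = (d + (2*d)²)/(d + 9) = (d + 4*d²)/(9 + d))
(1*1)*(S(4) + 11) = (1*1)*(4*(1 + 4*4)/(9 + 4) + 11) = 1*(4*(1 + 16)/13 + 11) = 1*(4*(1/13)*17 + 11) = 1*(68/13 + 11) = 1*(211/13) = 211/13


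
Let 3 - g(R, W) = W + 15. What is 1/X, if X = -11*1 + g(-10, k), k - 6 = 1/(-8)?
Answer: -8/231 ≈ -0.034632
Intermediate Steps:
k = 47/8 (k = 6 + 1/(-8) = 6 - 1/8 = 47/8 ≈ 5.8750)
g(R, W) = -12 - W (g(R, W) = 3 - (W + 15) = 3 - (15 + W) = 3 + (-15 - W) = -12 - W)
X = -231/8 (X = -11*1 + (-12 - 1*47/8) = -11 + (-12 - 47/8) = -11 - 143/8 = -231/8 ≈ -28.875)
1/X = 1/(-231/8) = -8/231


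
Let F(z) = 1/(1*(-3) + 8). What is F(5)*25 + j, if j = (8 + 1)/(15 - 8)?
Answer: 44/7 ≈ 6.2857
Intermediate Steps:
j = 9/7 ≈ 1.2857
F(z) = ⅕ (F(z) = 1/(-3 + 8) = 1/5 = ⅕)
F(5)*25 + j = (⅕)*25 + 9/7 = 5 + 9/7 = 44/7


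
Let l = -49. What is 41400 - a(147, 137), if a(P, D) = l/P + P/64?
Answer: 7948423/192 ≈ 41398.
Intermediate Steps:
a(P, D) = -49/P + P/64
41400 - a(147, 137) = 41400 - (-49/147 + (1/64)*147) = 41400 - (-49*1/147 + 147/64) = 41400 - (-⅓ + 147/64) = 41400 - 1*377/192 = 41400 - 377/192 = 7948423/192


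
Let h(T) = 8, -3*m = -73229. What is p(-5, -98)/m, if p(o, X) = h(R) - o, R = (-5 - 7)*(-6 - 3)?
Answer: 3/5633 ≈ 0.00053258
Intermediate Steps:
m = 73229/3 (m = -1/3*(-73229) = 73229/3 ≈ 24410.)
R = 108 (R = -12*(-9) = 108)
p(o, X) = 8 - o
p(-5, -98)/m = (8 - 1*(-5))/(73229/3) = (8 + 5)*(3/73229) = 13*(3/73229) = 3/5633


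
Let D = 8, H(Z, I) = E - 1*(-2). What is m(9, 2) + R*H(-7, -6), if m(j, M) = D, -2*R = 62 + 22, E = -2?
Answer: 8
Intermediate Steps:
H(Z, I) = 0 (H(Z, I) = -2 - 1*(-2) = -2 + 2 = 0)
R = -42 (R = -(62 + 22)/2 = -1/2*84 = -42)
m(j, M) = 8
m(9, 2) + R*H(-7, -6) = 8 - 42*0 = 8 + 0 = 8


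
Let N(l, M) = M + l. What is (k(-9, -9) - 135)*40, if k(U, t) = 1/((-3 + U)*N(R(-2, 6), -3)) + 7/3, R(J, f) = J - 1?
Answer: -47755/9 ≈ -5306.1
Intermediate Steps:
R(J, f) = -1 + J
k(U, t) = 7/3 - 1/(6*(-3 + U)) (k(U, t) = 1/((-3 + U)*(-3 + (-1 - 2))) + 7/3 = 1/((-3 + U)*(-3 - 3)) + 7*(⅓) = 1/((-3 + U)*(-6)) + 7/3 = -⅙/(-3 + U) + 7/3 = -1/(6*(-3 + U)) + 7/3 = 7/3 - 1/(6*(-3 + U)))
(k(-9, -9) - 135)*40 = ((-43 + 14*(-9))/(6*(-3 - 9)) - 135)*40 = ((⅙)*(-43 - 126)/(-12) - 135)*40 = ((⅙)*(-1/12)*(-169) - 135)*40 = (169/72 - 135)*40 = -9551/72*40 = -47755/9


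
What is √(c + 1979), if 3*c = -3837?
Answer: 10*√7 ≈ 26.458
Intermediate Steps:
c = -1279 (c = (⅓)*(-3837) = -1279)
√(c + 1979) = √(-1279 + 1979) = √700 = 10*√7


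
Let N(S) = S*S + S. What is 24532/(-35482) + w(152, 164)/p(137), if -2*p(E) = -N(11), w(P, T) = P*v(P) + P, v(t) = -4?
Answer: -1483242/195151 ≈ -7.6005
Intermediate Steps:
N(S) = S + S² (N(S) = S² + S = S + S²)
w(P, T) = -3*P (w(P, T) = P*(-4) + P = -4*P + P = -3*P)
p(E) = 66 (p(E) = -(-1)*11*(1 + 11)/2 = -(-1)*11*12/2 = -(-1)*132/2 = -½*(-132) = 66)
24532/(-35482) + w(152, 164)/p(137) = 24532/(-35482) - 3*152/66 = 24532*(-1/35482) - 456*1/66 = -12266/17741 - 76/11 = -1483242/195151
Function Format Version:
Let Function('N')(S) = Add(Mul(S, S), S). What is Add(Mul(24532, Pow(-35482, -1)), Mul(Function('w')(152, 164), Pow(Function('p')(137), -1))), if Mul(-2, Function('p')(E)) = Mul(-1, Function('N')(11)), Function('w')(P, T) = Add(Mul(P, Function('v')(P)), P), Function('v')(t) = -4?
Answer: Rational(-1483242, 195151) ≈ -7.6005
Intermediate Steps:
Function('N')(S) = Add(S, Pow(S, 2)) (Function('N')(S) = Add(Pow(S, 2), S) = Add(S, Pow(S, 2)))
Function('w')(P, T) = Mul(-3, P) (Function('w')(P, T) = Add(Mul(P, -4), P) = Add(Mul(-4, P), P) = Mul(-3, P))
Function('p')(E) = 66 (Function('p')(E) = Mul(Rational(-1, 2), Mul(-1, Mul(11, Add(1, 11)))) = Mul(Rational(-1, 2), Mul(-1, Mul(11, 12))) = Mul(Rational(-1, 2), Mul(-1, 132)) = Mul(Rational(-1, 2), -132) = 66)
Add(Mul(24532, Pow(-35482, -1)), Mul(Function('w')(152, 164), Pow(Function('p')(137), -1))) = Add(Mul(24532, Pow(-35482, -1)), Mul(Mul(-3, 152), Pow(66, -1))) = Add(Mul(24532, Rational(-1, 35482)), Mul(-456, Rational(1, 66))) = Add(Rational(-12266, 17741), Rational(-76, 11)) = Rational(-1483242, 195151)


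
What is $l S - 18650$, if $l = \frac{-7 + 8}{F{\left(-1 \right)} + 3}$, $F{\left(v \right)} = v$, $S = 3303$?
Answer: $- \frac{33997}{2} \approx -16999.0$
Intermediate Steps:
$l = \frac{1}{2}$ ($l = \frac{-7 + 8}{-1 + 3} = 1 \cdot \frac{1}{2} = \frac{1}{2} \approx 0.5$)
$l S - 18650 = \frac{1}{2} \cdot 3303 - 18650 = \frac{3303}{2} - 18650 = - \frac{33997}{2}$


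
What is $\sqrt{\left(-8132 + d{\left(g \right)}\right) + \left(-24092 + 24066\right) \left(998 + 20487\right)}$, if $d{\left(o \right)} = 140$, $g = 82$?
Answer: $i \sqrt{566602} \approx 752.73 i$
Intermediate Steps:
$\sqrt{\left(-8132 + d{\left(g \right)}\right) + \left(-24092 + 24066\right) \left(998 + 20487\right)} = \sqrt{\left(-8132 + 140\right) + \left(-24092 + 24066\right) \left(998 + 20487\right)} = \sqrt{-7992 - 558610} = \sqrt{-566602} = i \sqrt{566602}$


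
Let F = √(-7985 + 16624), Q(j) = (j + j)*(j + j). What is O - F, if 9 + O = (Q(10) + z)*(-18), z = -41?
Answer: -6471 - √8639 ≈ -6563.9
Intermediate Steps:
Q(j) = 4*j² (Q(j) = (2*j)*(2*j) = 4*j²)
F = √8639 ≈ 92.946
O = -6471 (O = -9 + (4*10² - 41)*(-18) = -9 + (4*100 - 41)*(-18) = -9 + (400 - 41)*(-18) = -9 + 359*(-18) = -9 - 6462 = -6471)
O - F = -6471 - √8639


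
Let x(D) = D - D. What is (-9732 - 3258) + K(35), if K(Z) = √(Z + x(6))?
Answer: -12990 + √35 ≈ -12984.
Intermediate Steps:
x(D) = 0
K(Z) = √Z (K(Z) = √(Z + 0) = √Z)
(-9732 - 3258) + K(35) = (-9732 - 3258) + √35 = -12990 + √35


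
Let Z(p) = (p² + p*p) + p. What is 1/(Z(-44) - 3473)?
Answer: 1/355 ≈ 0.0028169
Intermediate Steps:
Z(p) = p + 2*p² (Z(p) = (p² + p²) + p = 2*p² + p = p + 2*p²)
1/(Z(-44) - 3473) = 1/(-44*(1 + 2*(-44)) - 3473) = 1/(-44*(1 - 88) - 3473) = 1/(-44*(-87) - 3473) = 1/(3828 - 3473) = 1/355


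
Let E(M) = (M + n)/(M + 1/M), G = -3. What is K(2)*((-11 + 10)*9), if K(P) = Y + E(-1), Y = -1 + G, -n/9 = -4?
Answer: 387/2 ≈ 193.50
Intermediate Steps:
n = 36 (n = -9*(-4) = 36)
E(M) = (36 + M)/(M + 1/M) (E(M) = (M + 36)/(M + 1/M) = (36 + M)/(M + 1/M))
Y = -4 (Y = -1 - 3 = -4)
K(P) = -43/2 (K(P) = -4 - (36 - 1)/(1 + (-1)²) = -4 - 1*35/(1 + 1) = -4 - 1*35/2 = -4 - 1*½*35 = -4 - 35/2 = -43/2)
K(2)*((-11 + 10)*9) = -43*(-11 + 10)*9/2 = -(-43)*9/2 = -43/2*(-9) = 387/2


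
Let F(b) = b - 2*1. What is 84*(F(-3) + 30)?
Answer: 2100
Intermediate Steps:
F(b) = -2 + b (F(b) = b - 2 = -2 + b)
84*(F(-3) + 30) = 84*((-2 - 3) + 30) = 84*(-5 + 30) = 84*25 = 2100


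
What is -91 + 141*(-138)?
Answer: -19549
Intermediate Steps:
-91 + 141*(-138) = -91 - 19458 = -19549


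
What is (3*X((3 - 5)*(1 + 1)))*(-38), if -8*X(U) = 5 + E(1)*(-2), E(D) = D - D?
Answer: 285/4 ≈ 71.250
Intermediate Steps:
E(D) = 0
X(U) = -5/8 (X(U) = -(5 + 0*(-2))/8 = -(5 + 0)/8 = -⅛*5 = -5/8)
(3*X((3 - 5)*(1 + 1)))*(-38) = (3*(-5/8))*(-38) = -15/8*(-38) = 285/4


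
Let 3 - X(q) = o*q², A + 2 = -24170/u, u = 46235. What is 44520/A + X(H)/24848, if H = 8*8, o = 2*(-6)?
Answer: -106543640555/6038064 ≈ -17645.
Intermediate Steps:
o = -12
A = -23328/9247 (A = -2 - 24170/46235 = -2 - 24170*1/46235 = -2 - 4834/9247 = -23328/9247 ≈ -2.5228)
H = 64
X(q) = 3 + 12*q² (X(q) = 3 - (-12)*q² = 3 + 12*q²)
44520/A + X(H)/24848 = 44520/(-23328/9247) + (3 + 12*64²)/24848 = 44520*(-9247/23328) + (3 + 12*4096)*(1/24848) = -17153185/972 + (3 + 49152)*(1/24848) = -17153185/972 + 49155*(1/24848) = -17153185/972 + 49155/24848 = -106543640555/6038064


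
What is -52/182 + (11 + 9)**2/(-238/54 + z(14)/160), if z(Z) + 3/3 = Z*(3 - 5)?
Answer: -12135646/138761 ≈ -87.457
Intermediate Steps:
z(Z) = -1 - 2*Z (z(Z) = -1 + Z*(3 - 5) = -1 + Z*(-2) = -1 - 2*Z)
-52/182 + (11 + 9)**2/(-238/54 + z(14)/160) = -52/182 + (11 + 9)**2/(-238/54 + (-1 - 2*14)/160) = -52*1/182 + 20**2/(-238*1/54 + (-1 - 28)*(1/160)) = -2/7 + 400/(-119/27 - 29*1/160) = -2/7 + 400/(-119/27 - 29/160) = -2/7 + 400/(-19823/4320) = -2/7 + 400*(-4320/19823) = -2/7 - 1728000/19823 = -12135646/138761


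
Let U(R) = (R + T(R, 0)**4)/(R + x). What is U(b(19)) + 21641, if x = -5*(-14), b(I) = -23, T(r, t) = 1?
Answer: 1017105/47 ≈ 21641.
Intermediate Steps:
x = 70
U(R) = (1 + R)/(70 + R) (U(R) = (R + 1**4)/(R + 70) = (R + 1)/(70 + R) = (1 + R)/(70 + R))
U(b(19)) + 21641 = (1 - 23)/(70 - 23) + 21641 = -22/47 + 21641 = 1017105/47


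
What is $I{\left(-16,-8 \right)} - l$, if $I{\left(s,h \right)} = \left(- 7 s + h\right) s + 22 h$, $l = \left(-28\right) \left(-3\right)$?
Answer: $-1924$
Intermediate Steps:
$l = 84$
$I{\left(s,h \right)} = 22 h + s \left(h - 7 s\right)$ ($I{\left(s,h \right)} = \left(h - 7 s\right) s + 22 h = s \left(h - 7 s\right) + 22 h = 22 h + s \left(h - 7 s\right)$)
$I{\left(-16,-8 \right)} - l = \left(- 7 \left(-16\right)^{2} + 22 \left(-8\right) - -128\right) - 84 = \left(\left(-7\right) 256 - 176 + 128\right) - 84 = \left(-1792 - 176 + 128\right) - 84 = -1840 - 84 = -1924$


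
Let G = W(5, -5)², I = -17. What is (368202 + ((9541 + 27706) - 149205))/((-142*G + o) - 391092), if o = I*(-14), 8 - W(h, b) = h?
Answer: -64061/98033 ≈ -0.65346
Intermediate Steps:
W(h, b) = 8 - h
o = 238 (o = -17*(-14) = 238)
G = 9 (G = (8 - 1*5)² = (8 - 5)² = 3² = 9)
(368202 + ((9541 + 27706) - 149205))/((-142*G + o) - 391092) = (368202 + ((9541 + 27706) - 149205))/((-142*9 + 238) - 391092) = (368202 + (37247 - 149205))/((-1278 + 238) - 391092) = (368202 - 111958)/(-1040 - 391092) = 256244/(-392132) = 256244*(-1/392132) = -64061/98033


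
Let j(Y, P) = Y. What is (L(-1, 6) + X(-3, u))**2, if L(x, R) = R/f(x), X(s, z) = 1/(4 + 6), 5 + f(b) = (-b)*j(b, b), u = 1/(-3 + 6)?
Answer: 81/100 ≈ 0.81000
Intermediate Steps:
u = 1/3 ≈ 0.33333
f(b) = -5 - b**2 (f(b) = -5 + (-b)*b = -5 - b**2)
X(s, z) = 1/10
L(x, R) = R/(-5 - x**2)
(L(-1, 6) + X(-3, u))**2 = (-1*6/(5 + (-1)**2) + 1/10)**2 = (-1*6/(5 + 1) + 1/10)**2 = (-1*6/6 + 1/10)**2 = (-1*6*1/6 + 1/10)**2 = (-1 + 1/10)**2 = (-9/10)**2 = 81/100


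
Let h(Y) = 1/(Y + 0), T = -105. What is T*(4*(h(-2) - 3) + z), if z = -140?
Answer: 16170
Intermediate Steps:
h(Y) = 1/Y
T*(4*(h(-2) - 3) + z) = -105*(4*(1/(-2) - 3) - 140) = -105*(4*(-½ - 3) - 140) = -105*(4*(-7/2) - 140) = -105*(-14 - 140) = -105*(-154) = 16170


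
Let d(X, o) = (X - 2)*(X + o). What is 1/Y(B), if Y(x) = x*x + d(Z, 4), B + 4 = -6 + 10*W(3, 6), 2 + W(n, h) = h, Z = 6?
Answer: 1/940 ≈ 0.0010638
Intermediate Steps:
W(n, h) = -2 + h
d(X, o) = (-2 + X)*(X + o)
B = 30 (B = -4 + (-6 + 10*(-2 + 6)) = -4 + (-6 + 10*4) = -4 + (-6 + 40) = -4 + 34 = 30)
Y(x) = 40 + x**2 (Y(x) = x*x + (6**2 - 2*6 - 2*4 + 6*4) = x**2 + (36 - 12 - 8 + 24) = x**2 + 40 = 40 + x**2)
1/Y(B) = 1/(40 + 30**2) = 1/(40 + 900) = 1/940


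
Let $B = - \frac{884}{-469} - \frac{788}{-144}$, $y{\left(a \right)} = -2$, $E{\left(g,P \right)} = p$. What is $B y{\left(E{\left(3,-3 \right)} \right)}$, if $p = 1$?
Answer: $- \frac{124217}{8442} \approx -14.714$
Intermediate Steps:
$E{\left(g,P \right)} = 1$
$B = \frac{124217}{16884}$ ($B = \left(-884\right) \left(- \frac{1}{469}\right) - - \frac{197}{36} = \frac{884}{469} + \frac{197}{36} = \frac{124217}{16884} \approx 7.3571$)
$B y{\left(E{\left(3,-3 \right)} \right)} = \frac{124217}{16884} \left(-2\right) = - \frac{124217}{8442}$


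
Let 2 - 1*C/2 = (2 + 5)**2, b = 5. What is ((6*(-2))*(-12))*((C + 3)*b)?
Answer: -65520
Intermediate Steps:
C = -94 (C = 4 - 2*(2 + 5)**2 = 4 - 2*7**2 = 4 - 2*49 = 4 - 98 = -94)
((6*(-2))*(-12))*((C + 3)*b) = ((6*(-2))*(-12))*((-94 + 3)*5) = (-12*(-12))*(-91*5) = 144*(-455) = -65520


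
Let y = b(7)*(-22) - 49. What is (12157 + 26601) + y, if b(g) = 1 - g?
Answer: 38841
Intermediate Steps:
y = 83 (y = (1 - 1*7)*(-22) - 49 = (1 - 7)*(-22) - 49 = -6*(-22) - 49 = 132 - 49 = 83)
(12157 + 26601) + y = (12157 + 26601) + 83 = 38758 + 83 = 38841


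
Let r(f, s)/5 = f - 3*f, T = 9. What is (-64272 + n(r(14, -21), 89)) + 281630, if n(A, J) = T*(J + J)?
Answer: 218960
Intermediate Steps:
r(f, s) = -10*f (r(f, s) = 5*(f - 3*f) = 5*(-2*f) = -10*f)
n(A, J) = 18*J (n(A, J) = 9*(J + J) = 9*(2*J) = 18*J)
(-64272 + n(r(14, -21), 89)) + 281630 = (-64272 + 18*89) + 281630 = (-64272 + 1602) + 281630 = -62670 + 281630 = 218960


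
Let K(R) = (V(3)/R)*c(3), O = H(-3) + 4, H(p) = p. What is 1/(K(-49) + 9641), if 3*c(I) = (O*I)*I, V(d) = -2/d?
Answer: 49/472411 ≈ 0.00010372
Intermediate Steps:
O = 1 (O = -3 + 4 = 1)
c(I) = I²/3 (c(I) = ((1*I)*I)/3 = (I*I)/3 = I²/3)
K(R) = -2/R (K(R) = ((-2/3)/R)*((⅓)*3²) = ((-2*⅓)/R)*((⅓)*9) = -2/(3*R)*3 = -2/R)
1/(K(-49) + 9641) = 1/(-2/(-49) + 9641) = 1/(-2*(-1/49) + 9641) = 1/(2/49 + 9641) = 1/(472411/49) = 49/472411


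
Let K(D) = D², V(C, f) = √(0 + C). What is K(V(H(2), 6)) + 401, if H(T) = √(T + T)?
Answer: 403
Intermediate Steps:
H(T) = √2*√T (H(T) = √(2*T) = √2*√T)
V(C, f) = √C
K(V(H(2), 6)) + 401 = (√(√2*√2))² + 401 = (√2)² + 401 = 2 + 401 = 403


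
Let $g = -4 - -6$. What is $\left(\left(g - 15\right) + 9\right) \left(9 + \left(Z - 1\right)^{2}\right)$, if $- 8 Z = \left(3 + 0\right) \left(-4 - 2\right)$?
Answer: $- \frac{169}{4} \approx -42.25$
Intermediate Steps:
$Z = \frac{9}{4}$ ($Z = - \frac{\left(3 + 0\right) \left(-4 - 2\right)}{8} = - \frac{3 \left(-6\right)}{8} = \left(- \frac{1}{8}\right) \left(-18\right) = \frac{9}{4} \approx 2.25$)
$g = 2$ ($g = -4 + 6 = 2$)
$\left(\left(g - 15\right) + 9\right) \left(9 + \left(Z - 1\right)^{2}\right) = \left(\left(2 - 15\right) + 9\right) \left(9 + \left(\frac{9}{4} - 1\right)^{2}\right) = \left(-13 + 9\right) \left(9 + \left(\frac{5}{4}\right)^{2}\right) = - 4 \left(9 + \frac{25}{16}\right) = \left(-4\right) \frac{169}{16} = - \frac{169}{4}$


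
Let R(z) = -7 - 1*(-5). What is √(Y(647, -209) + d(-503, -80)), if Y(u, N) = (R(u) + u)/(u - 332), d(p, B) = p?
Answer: 2*I*√55230/21 ≈ 22.382*I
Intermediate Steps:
R(z) = -2 (R(z) = -7 + 5 = -2)
Y(u, N) = (-2 + u)/(-332 + u) (Y(u, N) = (-2 + u)/(u - 332) = (-2 + u)/(-332 + u))
√(Y(647, -209) + d(-503, -80)) = √((-2 + 647)/(-332 + 647) - 503) = √(645/315 - 503) = √((1/315)*645 - 503) = √(43/21 - 503) = √(-10520/21) = 2*I*√55230/21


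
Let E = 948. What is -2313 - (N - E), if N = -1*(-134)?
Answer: -1499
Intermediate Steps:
N = 134
-2313 - (N - E) = -2313 - (134 - 1*948) = -2313 - (134 - 948) = -2313 - 1*(-814) = -2313 + 814 = -1499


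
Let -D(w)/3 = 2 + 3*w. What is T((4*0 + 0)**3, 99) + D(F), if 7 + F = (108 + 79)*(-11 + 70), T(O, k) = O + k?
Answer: -99141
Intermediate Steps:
F = 11026 (F = -7 + (108 + 79)*(-11 + 70) = -7 + 187*59 = -7 + 11033 = 11026)
D(w) = -6 - 9*w (D(w) = -3*(2 + 3*w) = -6 - 9*w)
T((4*0 + 0)**3, 99) + D(F) = ((4*0 + 0)**3 + 99) + (-6 - 9*11026) = ((0 + 0)**3 + 99) + (-6 - 99234) = (0**3 + 99) - 99240 = (0 + 99) - 99240 = 99 - 99240 = -99141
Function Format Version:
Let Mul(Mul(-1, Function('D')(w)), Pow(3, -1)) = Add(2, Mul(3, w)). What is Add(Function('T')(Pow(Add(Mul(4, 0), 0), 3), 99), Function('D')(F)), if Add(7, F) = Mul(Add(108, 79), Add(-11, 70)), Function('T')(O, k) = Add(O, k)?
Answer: -99141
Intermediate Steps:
F = 11026 (F = Add(-7, Mul(Add(108, 79), Add(-11, 70))) = Add(-7, Mul(187, 59)) = Add(-7, 11033) = 11026)
Function('D')(w) = Add(-6, Mul(-9, w)) (Function('D')(w) = Mul(-3, Add(2, Mul(3, w))) = Add(-6, Mul(-9, w)))
Add(Function('T')(Pow(Add(Mul(4, 0), 0), 3), 99), Function('D')(F)) = Add(Add(Pow(Add(Mul(4, 0), 0), 3), 99), Add(-6, Mul(-9, 11026))) = Add(Add(Pow(Add(0, 0), 3), 99), Add(-6, -99234)) = Add(Add(Pow(0, 3), 99), -99240) = Add(Add(0, 99), -99240) = Add(99, -99240) = -99141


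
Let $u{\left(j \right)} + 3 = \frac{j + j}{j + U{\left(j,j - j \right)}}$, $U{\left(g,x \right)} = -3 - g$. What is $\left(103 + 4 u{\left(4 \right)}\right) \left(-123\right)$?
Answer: $-9881$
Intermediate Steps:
$u{\left(j \right)} = -3 - \frac{2 j}{3}$ ($u{\left(j \right)} = -3 + \frac{j + j}{j - \left(3 + j\right)} = -3 + \frac{2 j}{-3} = -3 + 2 j \left(- \frac{1}{3}\right) = -3 - \frac{2 j}{3}$)
$\left(103 + 4 u{\left(4 \right)}\right) \left(-123\right) = \left(103 + 4 \left(-3 - \frac{8}{3}\right)\right) \left(-123\right) = \left(103 + 4 \left(- \frac{17}{3}\right)\right) \left(-123\right) = \left(103 - \frac{68}{3}\right) \left(-123\right) = \frac{241}{3} \left(-123\right) = -9881$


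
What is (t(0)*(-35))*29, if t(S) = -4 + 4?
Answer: 0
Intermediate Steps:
t(S) = 0
(t(0)*(-35))*29 = (0*(-35))*29 = 0*29 = 0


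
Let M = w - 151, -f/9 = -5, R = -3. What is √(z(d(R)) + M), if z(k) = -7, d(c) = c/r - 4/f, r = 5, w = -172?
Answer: I*√330 ≈ 18.166*I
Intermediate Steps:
f = 45 (f = -9*(-5) = 45)
d(c) = -4/45 + c/5 (d(c) = c/5 - 4/45 = -4/45 + c/5)
M = -323 (M = -172 - 151 = -323)
√(z(d(R)) + M) = √(-7 - 323) = √(-330) = I*√330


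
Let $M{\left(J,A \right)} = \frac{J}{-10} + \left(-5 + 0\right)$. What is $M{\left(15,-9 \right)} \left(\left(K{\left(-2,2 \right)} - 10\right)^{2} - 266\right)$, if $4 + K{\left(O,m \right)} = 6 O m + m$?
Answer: $-6695$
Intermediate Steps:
$K{\left(O,m \right)} = -4 + m + 6 O m$ ($K{\left(O,m \right)} = -4 + \left(6 O m + m\right) = -4 + \left(m + 6 O m\right) = -4 + m + 6 O m$)
$M{\left(J,A \right)} = -5 - \frac{J}{10}$ ($M{\left(J,A \right)} = J \left(- \frac{1}{10}\right) - 5 = - \frac{J}{10} - 5 = -5 - \frac{J}{10}$)
$M{\left(15,-9 \right)} \left(\left(K{\left(-2,2 \right)} - 10\right)^{2} - 266\right) = \left(-5 - \frac{3}{2}\right) \left(\left(\left(-4 + 2 + 6 \left(-2\right) 2\right) - 10\right)^{2} - 266\right) = \left(-5 - \frac{3}{2}\right) \left(\left(\left(-4 + 2 - 24\right) - 10\right)^{2} - 266\right) = - \frac{13 \left(\left(-26 - 10\right)^{2} - 266\right)}{2} = - \frac{13 \left(\left(-36\right)^{2} - 266\right)}{2} = - \frac{13 \left(1296 - 266\right)}{2} = \left(- \frac{13}{2}\right) 1030 = -6695$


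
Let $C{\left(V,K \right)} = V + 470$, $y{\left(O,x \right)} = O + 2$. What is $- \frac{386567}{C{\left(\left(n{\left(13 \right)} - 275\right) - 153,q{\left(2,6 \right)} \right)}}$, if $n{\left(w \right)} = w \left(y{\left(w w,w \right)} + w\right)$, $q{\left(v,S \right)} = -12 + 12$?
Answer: $- \frac{386567}{2434} \approx -158.82$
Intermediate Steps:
$q{\left(v,S \right)} = 0$
$y{\left(O,x \right)} = 2 + O$
$n{\left(w \right)} = w \left(2 + w + w^{2}\right)$ ($n{\left(w \right)} = w \left(\left(2 + w w\right) + w\right) = w \left(\left(2 + w^{2}\right) + w\right) = w \left(2 + w + w^{2}\right)$)
$C{\left(V,K \right)} = 470 + V$
$- \frac{386567}{C{\left(\left(n{\left(13 \right)} - 275\right) - 153,q{\left(2,6 \right)} \right)}} = - \frac{386567}{470 - \left(428 - 13 \left(2 + 13 + 13^{2}\right)\right)} = - \frac{386567}{470 - \left(428 - 13 \left(2 + 13 + 169\right)\right)} = - \frac{386567}{470 + \left(\left(13 \cdot 184 - 275\right) - 153\right)} = - \frac{386567}{470 + \left(\left(2392 - 275\right) - 153\right)} = - \frac{386567}{470 + \left(2117 - 153\right)} = - \frac{386567}{470 + 1964} = - \frac{386567}{2434}$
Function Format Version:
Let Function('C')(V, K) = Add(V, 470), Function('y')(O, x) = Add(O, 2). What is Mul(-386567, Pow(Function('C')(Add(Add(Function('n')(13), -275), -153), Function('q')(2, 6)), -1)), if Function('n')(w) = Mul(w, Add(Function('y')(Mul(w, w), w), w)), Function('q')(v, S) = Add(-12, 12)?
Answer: Rational(-386567, 2434) ≈ -158.82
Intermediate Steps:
Function('q')(v, S) = 0
Function('y')(O, x) = Add(2, O)
Function('n')(w) = Mul(w, Add(2, w, Pow(w, 2))) (Function('n')(w) = Mul(w, Add(Add(2, Mul(w, w)), w)) = Mul(w, Add(Add(2, Pow(w, 2)), w)) = Mul(w, Add(2, w, Pow(w, 2))))
Function('C')(V, K) = Add(470, V)
Mul(-386567, Pow(Function('C')(Add(Add(Function('n')(13), -275), -153), Function('q')(2, 6)), -1)) = Mul(-386567, Pow(Add(470, Add(Add(Mul(13, Add(2, 13, Pow(13, 2))), -275), -153)), -1)) = Mul(-386567, Pow(Add(470, Add(Add(Mul(13, Add(2, 13, 169)), -275), -153)), -1)) = Mul(-386567, Pow(Add(470, Add(Add(Mul(13, 184), -275), -153)), -1)) = Mul(-386567, Pow(Add(470, Add(Add(2392, -275), -153)), -1)) = Mul(-386567, Pow(Add(470, Add(2117, -153)), -1)) = Mul(-386567, Pow(Add(470, 1964), -1)) = Mul(-386567, Pow(2434, -1)) = Mul(-386567, Rational(1, 2434)) = Rational(-386567, 2434)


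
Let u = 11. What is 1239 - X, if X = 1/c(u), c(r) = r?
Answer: 13628/11 ≈ 1238.9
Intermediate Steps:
X = 1/11 ≈ 0.090909
1239 - X = 1239 - 1*1/11 = 1239 - 1/11 = 13628/11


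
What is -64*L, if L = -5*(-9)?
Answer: -2880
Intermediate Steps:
L = 45
-64*L = -64*45 = -2880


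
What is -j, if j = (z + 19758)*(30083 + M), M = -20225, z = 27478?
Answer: -465652488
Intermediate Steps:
j = 465652488 (j = (27478 + 19758)*(30083 - 20225) = 47236*9858 = 465652488)
-j = -1*465652488 = -465652488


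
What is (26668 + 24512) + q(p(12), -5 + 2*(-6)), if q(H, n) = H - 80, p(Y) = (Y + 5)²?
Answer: 51389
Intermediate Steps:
p(Y) = (5 + Y)²
q(H, n) = -80 + H
(26668 + 24512) + q(p(12), -5 + 2*(-6)) = (26668 + 24512) + (-80 + (5 + 12)²) = 51180 + (-80 + 17²) = 51180 + (-80 + 289) = 51180 + 209 = 51389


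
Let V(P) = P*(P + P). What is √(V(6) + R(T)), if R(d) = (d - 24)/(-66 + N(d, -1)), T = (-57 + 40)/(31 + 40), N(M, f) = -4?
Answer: √1787018170/4970 ≈ 8.5057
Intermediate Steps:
T = -17/71 ≈ -0.23944
V(P) = 2*P² (V(P) = P*(2*P) = 2*P²)
R(d) = 12/35 - d/70 (R(d) = (d - 24)/(-66 - 4) = (-24 + d)/(-70) = (-24 + d)*(-1/70) = 12/35 - d/70)
√(V(6) + R(T)) = √(2*6² + (12/35 - 1/70*(-17/71))) = √(2*36 + (12/35 + 17/4970)) = √(72 + 1721/4970) = √(359561/4970) = √1787018170/4970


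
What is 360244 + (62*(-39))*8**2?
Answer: 205492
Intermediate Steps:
360244 + (62*(-39))*8**2 = 360244 - 2418*64 = 360244 - 154752 = 205492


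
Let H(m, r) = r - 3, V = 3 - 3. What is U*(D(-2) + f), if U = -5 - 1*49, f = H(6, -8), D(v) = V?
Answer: 594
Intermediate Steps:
V = 0
D(v) = 0
H(m, r) = -3 + r
f = -11 (f = -3 - 8 = -11)
U = -54 (U = -5 - 49 = -54)
U*(D(-2) + f) = -54*(0 - 11) = -54*(-11) = 594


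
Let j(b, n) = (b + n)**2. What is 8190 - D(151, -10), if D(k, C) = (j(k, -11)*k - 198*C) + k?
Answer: -2953541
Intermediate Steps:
D(k, C) = k - 198*C + k*(-11 + k)**2 (D(k, C) = ((k - 11)**2*k - 198*C) + k = ((-11 + k)**2*k - 198*C) + k = (k*(-11 + k)**2 - 198*C) + k = (-198*C + k*(-11 + k)**2) + k = k - 198*C + k*(-11 + k)**2)
8190 - D(151, -10) = 8190 - (151 - 198*(-10) + 151*(-11 + 151)**2) = 8190 - (151 + 1980 + 151*140**2) = 8190 - (151 + 1980 + 151*19600) = 8190 - (151 + 1980 + 2959600) = 8190 - 1*2961731 = 8190 - 2961731 = -2953541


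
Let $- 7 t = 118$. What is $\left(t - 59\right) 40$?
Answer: $- \frac{21240}{7} \approx -3034.3$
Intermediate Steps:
$t = - \frac{118}{7}$ ($t = \left(- \frac{1}{7}\right) 118 = - \frac{118}{7} \approx -16.857$)
$\left(t - 59\right) 40 = \left(- \frac{118}{7} - 59\right) 40 = \left(- \frac{531}{7}\right) 40 = - \frac{21240}{7}$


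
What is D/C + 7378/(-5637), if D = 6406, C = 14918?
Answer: -36977191/42046383 ≈ -0.87944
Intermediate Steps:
D/C + 7378/(-5637) = 6406/14918 + 7378/(-5637) = 6406*(1/14918) + 7378*(-1/5637) = 3203/7459 - 7378/5637 = -36977191/42046383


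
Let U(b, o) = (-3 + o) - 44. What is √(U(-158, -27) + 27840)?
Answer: √27766 ≈ 166.63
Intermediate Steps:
U(b, o) = -47 + o
√(U(-158, -27) + 27840) = √((-47 - 27) + 27840) = √(-74 + 27840) = √27766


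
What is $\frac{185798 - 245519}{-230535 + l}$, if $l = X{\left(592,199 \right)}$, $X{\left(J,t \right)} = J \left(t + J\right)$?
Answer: $- \frac{59721}{237737} \approx -0.25121$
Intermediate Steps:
$X{\left(J,t \right)} = J \left(J + t\right)$
$l = 468272$ ($l = 592 \left(592 + 199\right) = 592 \cdot 791 = 468272$)
$\frac{185798 - 245519}{-230535 + l} = \frac{185798 - 245519}{-230535 + 468272} = - \frac{59721}{237737}$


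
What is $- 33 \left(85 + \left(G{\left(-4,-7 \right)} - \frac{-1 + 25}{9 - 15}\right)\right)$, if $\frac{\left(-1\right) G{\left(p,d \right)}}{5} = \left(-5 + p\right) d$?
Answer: $7458$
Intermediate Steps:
$G{\left(p,d \right)} = - 5 d \left(-5 + p\right)$ ($G{\left(p,d \right)} = - 5 \left(-5 + p\right) d = - 5 d \left(-5 + p\right)$)
$- 33 \left(85 + \left(G{\left(-4,-7 \right)} - \frac{-1 + 25}{9 - 15}\right)\right) = - 33 \left(85 + \left(5 \left(-7\right) \left(5 - -4\right) - \frac{-1 + 25}{9 - 15}\right)\right) = - 33 \left(85 + \left(5 \left(-7\right) \left(5 + 4\right) - \frac{24}{-6}\right)\right) = - 33 \left(85 + \left(5 \left(-7\right) 9 - 24 \left(- \frac{1}{6}\right)\right)\right) = - 33 \left(85 - 311\right) = \left(-33\right) \left(-226\right) = 7458$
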